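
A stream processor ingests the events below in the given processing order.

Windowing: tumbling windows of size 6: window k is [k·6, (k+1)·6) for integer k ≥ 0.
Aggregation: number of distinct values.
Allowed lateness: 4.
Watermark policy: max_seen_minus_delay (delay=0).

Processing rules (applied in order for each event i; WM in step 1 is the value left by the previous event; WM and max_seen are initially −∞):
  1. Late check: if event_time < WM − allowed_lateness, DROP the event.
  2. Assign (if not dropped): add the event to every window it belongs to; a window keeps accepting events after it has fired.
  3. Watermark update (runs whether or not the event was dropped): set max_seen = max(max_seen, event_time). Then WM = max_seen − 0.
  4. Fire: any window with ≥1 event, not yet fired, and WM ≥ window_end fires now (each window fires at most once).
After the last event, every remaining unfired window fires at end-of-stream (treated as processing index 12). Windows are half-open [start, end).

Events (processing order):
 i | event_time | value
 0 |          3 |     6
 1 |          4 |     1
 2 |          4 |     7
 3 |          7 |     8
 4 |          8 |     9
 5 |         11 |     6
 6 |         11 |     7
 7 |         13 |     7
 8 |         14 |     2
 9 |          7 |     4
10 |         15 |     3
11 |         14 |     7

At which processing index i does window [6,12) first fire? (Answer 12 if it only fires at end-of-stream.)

i=0 t=3 v=6: → [0,6); WM=3
i=1 t=4 v=1: → [0,6); WM=4
i=2 t=4 v=7: → [0,6); WM=4
i=3 t=7 v=8: → [6,12); WM=7; [0,6) fires=3
i=4 t=8 v=9: → [6,12); WM=8
i=5 t=11 v=6: → [6,12); WM=11
i=6 t=11 v=7: → [6,12); WM=11
i=7 t=13 v=7: → [12,18); WM=13; [6,12) fires=4
i=8 t=14 v=2: → [12,18); WM=14
i=9 t=7 v=4: DROP (t<14-4); WM=14
i=10 t=15 v=3: → [12,18); WM=15
i=11 t=14 v=7: → [12,18); WM=15

7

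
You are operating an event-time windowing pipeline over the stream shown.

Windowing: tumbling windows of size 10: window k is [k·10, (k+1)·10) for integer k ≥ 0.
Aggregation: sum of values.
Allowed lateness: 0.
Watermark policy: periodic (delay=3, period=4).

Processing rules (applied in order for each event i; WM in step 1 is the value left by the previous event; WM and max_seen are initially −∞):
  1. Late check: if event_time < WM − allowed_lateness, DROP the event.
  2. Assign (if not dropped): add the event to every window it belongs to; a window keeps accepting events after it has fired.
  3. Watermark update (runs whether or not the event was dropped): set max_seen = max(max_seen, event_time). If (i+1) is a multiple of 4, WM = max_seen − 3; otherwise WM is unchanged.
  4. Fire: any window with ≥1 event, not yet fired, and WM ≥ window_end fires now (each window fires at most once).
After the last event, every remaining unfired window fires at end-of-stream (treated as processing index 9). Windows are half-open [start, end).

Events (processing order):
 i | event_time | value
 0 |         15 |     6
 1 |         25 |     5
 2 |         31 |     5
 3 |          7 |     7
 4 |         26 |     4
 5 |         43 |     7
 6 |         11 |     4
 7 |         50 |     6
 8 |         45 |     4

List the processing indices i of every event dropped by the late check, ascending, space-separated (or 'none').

4 6 8

i=0 t=15 v=6: → [10,20); WM=−∞
i=1 t=25 v=5: → [20,30); WM=−∞
i=2 t=31 v=5: → [30,40); WM=−∞
i=3 t=7 v=7: → [0,10); WM=28; [0,10) fires=7 [10,20) fires=6
i=4 t=26 v=4: DROP (t<28-0); WM=28
i=5 t=43 v=7: → [40,50); WM=28
i=6 t=11 v=4: DROP (t<28-0); WM=28
i=7 t=50 v=6: → [50,60); WM=47; [20,30) fires=5 [30,40) fires=5
i=8 t=45 v=4: DROP (t<47-0); WM=47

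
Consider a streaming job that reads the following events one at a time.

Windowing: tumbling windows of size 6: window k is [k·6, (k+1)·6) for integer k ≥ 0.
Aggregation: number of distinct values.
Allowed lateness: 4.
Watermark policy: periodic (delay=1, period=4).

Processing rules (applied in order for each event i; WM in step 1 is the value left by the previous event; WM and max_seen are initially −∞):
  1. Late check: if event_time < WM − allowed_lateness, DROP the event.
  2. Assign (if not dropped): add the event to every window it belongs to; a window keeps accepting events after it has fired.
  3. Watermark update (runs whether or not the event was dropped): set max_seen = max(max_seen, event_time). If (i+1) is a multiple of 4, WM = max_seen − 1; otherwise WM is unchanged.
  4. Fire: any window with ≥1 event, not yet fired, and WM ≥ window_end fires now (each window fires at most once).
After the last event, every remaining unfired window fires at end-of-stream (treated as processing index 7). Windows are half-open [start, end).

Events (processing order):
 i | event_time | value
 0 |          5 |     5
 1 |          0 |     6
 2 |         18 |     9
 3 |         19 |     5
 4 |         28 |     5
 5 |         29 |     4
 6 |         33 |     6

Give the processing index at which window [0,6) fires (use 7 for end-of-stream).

i=0 t=5 v=5: → [0,6); WM=−∞
i=1 t=0 v=6: → [0,6); WM=−∞
i=2 t=18 v=9: → [18,24); WM=−∞
i=3 t=19 v=5: → [18,24); WM=18; [0,6) fires=2
i=4 t=28 v=5: → [24,30); WM=18
i=5 t=29 v=4: → [24,30); WM=18
i=6 t=33 v=6: → [30,36); WM=18

3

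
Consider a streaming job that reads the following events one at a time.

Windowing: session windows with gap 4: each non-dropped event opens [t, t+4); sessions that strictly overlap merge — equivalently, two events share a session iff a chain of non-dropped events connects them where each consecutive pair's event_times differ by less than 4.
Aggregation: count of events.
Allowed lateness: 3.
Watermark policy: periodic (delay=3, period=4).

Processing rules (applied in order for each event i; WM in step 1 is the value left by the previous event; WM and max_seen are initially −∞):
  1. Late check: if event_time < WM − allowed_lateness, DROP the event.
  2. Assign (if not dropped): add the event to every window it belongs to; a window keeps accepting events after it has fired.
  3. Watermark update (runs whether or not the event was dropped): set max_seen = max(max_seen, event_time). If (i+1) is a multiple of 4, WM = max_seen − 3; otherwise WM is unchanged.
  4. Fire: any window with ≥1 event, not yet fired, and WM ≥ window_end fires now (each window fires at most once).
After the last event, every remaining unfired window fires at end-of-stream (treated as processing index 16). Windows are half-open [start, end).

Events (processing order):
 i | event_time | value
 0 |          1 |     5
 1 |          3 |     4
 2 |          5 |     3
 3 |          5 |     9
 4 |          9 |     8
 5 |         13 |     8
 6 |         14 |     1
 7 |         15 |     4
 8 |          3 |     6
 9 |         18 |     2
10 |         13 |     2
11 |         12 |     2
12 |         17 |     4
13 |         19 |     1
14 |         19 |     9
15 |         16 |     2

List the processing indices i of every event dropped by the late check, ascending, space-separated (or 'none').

8

i=0 t=1 v=5: → [1,5); WM=−∞
i=1 t=3 v=4: → [1,7); WM=−∞
i=2 t=5 v=3: → [1,9); WM=−∞
i=3 t=5 v=9: → [1,9); WM=2
i=4 t=9 v=8: → [9,13); WM=2
i=5 t=13 v=8: → [13,17); WM=2
i=6 t=14 v=1: → [13,18); WM=2
i=7 t=15 v=4: → [13,19); WM=12
i=8 t=3 v=6: DROP (t<12-3); WM=12
i=9 t=18 v=2: → [13,22); WM=12
i=10 t=13 v=2: → [13,22); WM=12
i=11 t=12 v=2: → [9,22); WM=15
i=12 t=17 v=4: → [9,22); WM=15
i=13 t=19 v=1: → [9,23); WM=15
i=14 t=19 v=9: → [9,23); WM=15
i=15 t=16 v=2: → [9,23); WM=16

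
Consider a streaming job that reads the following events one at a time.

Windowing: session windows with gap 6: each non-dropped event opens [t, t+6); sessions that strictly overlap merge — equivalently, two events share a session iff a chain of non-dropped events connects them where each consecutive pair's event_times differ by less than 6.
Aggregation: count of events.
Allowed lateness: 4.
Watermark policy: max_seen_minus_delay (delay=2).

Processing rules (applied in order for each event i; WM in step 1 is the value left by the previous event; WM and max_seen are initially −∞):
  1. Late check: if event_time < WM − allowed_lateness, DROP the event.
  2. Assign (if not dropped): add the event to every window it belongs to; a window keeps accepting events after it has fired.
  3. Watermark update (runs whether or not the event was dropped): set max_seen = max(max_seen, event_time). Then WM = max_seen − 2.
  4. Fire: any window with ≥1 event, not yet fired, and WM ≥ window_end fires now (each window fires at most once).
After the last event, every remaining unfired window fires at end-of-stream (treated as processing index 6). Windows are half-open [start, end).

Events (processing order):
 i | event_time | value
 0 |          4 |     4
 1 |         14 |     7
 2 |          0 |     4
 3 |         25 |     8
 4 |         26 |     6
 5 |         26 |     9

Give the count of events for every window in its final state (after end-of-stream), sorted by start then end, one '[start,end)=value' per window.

i=0 t=4 v=4: → [4,10); WM=2
i=1 t=14 v=7: → [14,20); WM=12
i=2 t=0 v=4: DROP (t<12-4); WM=12
i=3 t=25 v=8: → [25,31); WM=23
i=4 t=26 v=6: → [25,32); WM=24
i=5 t=26 v=9: → [25,32); WM=24

[4,10)=1 [14,20)=1 [25,32)=3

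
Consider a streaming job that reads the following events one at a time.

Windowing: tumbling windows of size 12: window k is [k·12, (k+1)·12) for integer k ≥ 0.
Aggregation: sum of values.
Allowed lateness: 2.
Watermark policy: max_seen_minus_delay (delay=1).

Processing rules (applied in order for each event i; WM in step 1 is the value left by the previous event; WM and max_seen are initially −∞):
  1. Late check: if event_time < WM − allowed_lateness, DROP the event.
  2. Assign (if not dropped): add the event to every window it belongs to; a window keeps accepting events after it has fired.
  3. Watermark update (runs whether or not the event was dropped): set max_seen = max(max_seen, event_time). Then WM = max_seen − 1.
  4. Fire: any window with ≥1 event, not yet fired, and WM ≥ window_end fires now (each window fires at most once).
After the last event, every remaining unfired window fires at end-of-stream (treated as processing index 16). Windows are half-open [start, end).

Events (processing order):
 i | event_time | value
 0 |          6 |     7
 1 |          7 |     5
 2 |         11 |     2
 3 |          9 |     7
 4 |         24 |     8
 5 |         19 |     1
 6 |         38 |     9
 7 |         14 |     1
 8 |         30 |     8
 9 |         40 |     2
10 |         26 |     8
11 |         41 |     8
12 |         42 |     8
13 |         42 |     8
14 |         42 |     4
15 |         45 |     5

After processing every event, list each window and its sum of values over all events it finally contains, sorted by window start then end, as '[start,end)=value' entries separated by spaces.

[0,12)=21 [24,36)=8 [36,48)=44

i=0 t=6 v=7: → [0,12); WM=5
i=1 t=7 v=5: → [0,12); WM=6
i=2 t=11 v=2: → [0,12); WM=10
i=3 t=9 v=7: → [0,12); WM=10
i=4 t=24 v=8: → [24,36); WM=23; [0,12) fires=21
i=5 t=19 v=1: DROP (t<23-2); WM=23
i=6 t=38 v=9: → [36,48); WM=37; [24,36) fires=8
i=7 t=14 v=1: DROP (t<37-2); WM=37
i=8 t=30 v=8: DROP (t<37-2); WM=37
i=9 t=40 v=2: → [36,48); WM=39
i=10 t=26 v=8: DROP (t<39-2); WM=39
i=11 t=41 v=8: → [36,48); WM=40
i=12 t=42 v=8: → [36,48); WM=41
i=13 t=42 v=8: → [36,48); WM=41
i=14 t=42 v=4: → [36,48); WM=41
i=15 t=45 v=5: → [36,48); WM=44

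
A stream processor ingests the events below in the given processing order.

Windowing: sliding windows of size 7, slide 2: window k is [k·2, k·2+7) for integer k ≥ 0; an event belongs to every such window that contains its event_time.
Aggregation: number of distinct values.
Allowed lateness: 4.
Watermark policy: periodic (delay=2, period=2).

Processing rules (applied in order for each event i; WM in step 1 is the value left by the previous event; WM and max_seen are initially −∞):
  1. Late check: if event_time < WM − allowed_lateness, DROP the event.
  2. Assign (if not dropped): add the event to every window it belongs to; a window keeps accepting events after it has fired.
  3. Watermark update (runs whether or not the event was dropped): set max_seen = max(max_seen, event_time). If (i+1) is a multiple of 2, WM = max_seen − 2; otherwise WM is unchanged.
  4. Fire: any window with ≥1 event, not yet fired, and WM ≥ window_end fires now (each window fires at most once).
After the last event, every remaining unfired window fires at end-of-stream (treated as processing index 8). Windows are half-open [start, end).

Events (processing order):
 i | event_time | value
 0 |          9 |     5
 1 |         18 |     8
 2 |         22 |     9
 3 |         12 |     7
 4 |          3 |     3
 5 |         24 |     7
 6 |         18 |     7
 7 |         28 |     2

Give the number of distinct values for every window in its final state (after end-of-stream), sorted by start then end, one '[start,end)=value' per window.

i=0 t=9 v=5: → [8,15),[6,13),[4,11); WM=−∞
i=1 t=18 v=8: → [18,25),[16,23),[14,21),[12,19); WM=16; [4,11) fires=1 [6,13) fires=1 [8,15) fires=1
i=2 t=22 v=9: → [22,29),[20,27),[18,25),[16,23); WM=16
i=3 t=12 v=7: → [12,19),[10,17),[8,15),[6,13); WM=20; [10,17) fires=1 [12,19) fires=2
i=4 t=3 v=3: DROP (t<20-4); WM=20
i=5 t=24 v=7: → [24,31),[22,29),[20,27),[18,25); WM=22; [14,21) fires=1
i=6 t=18 v=7: → [18,25),[16,23),[14,21),[12,19); WM=22
i=7 t=28 v=2: → [28,35),[26,33),[24,31),[22,29); WM=26; [16,23) fires=3 [18,25) fires=3

[4,11)=1 [6,13)=2 [8,15)=2 [10,17)=1 [12,19)=2 [14,21)=2 [16,23)=3 [18,25)=3 [20,27)=2 [22,29)=3 [24,31)=2 [26,33)=1 [28,35)=1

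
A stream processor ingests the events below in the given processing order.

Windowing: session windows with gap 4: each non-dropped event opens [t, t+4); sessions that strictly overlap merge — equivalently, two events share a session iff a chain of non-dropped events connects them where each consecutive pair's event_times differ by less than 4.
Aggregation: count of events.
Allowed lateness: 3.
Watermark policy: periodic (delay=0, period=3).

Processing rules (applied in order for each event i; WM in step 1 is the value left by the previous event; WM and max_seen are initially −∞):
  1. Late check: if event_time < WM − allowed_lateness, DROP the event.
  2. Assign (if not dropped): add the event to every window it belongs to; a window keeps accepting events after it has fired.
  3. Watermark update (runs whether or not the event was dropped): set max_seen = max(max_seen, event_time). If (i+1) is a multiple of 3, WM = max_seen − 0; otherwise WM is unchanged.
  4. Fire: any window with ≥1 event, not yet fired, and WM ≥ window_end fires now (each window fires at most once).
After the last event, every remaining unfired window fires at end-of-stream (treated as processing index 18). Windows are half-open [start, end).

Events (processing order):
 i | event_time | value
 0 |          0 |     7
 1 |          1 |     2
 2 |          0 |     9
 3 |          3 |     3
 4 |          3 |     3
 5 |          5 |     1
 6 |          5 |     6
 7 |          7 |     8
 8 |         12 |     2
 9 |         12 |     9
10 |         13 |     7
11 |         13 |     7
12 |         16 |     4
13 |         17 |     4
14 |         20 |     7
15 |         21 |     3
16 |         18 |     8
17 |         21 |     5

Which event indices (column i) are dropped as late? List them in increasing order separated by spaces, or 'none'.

none

i=0 t=0 v=7: → [0,4); WM=−∞
i=1 t=1 v=2: → [0,5); WM=−∞
i=2 t=0 v=9: → [0,5); WM=1
i=3 t=3 v=3: → [0,7); WM=1
i=4 t=3 v=3: → [0,7); WM=1
i=5 t=5 v=1: → [0,9); WM=5
i=6 t=5 v=6: → [0,9); WM=5
i=7 t=7 v=8: → [0,11); WM=5
i=8 t=12 v=2: → [12,16); WM=12
i=9 t=12 v=9: → [12,16); WM=12
i=10 t=13 v=7: → [12,17); WM=12
i=11 t=13 v=7: → [12,17); WM=13
i=12 t=16 v=4: → [12,20); WM=13
i=13 t=17 v=4: → [12,21); WM=13
i=14 t=20 v=7: → [12,24); WM=20
i=15 t=21 v=3: → [12,25); WM=20
i=16 t=18 v=8: → [12,25); WM=20
i=17 t=21 v=5: → [12,25); WM=21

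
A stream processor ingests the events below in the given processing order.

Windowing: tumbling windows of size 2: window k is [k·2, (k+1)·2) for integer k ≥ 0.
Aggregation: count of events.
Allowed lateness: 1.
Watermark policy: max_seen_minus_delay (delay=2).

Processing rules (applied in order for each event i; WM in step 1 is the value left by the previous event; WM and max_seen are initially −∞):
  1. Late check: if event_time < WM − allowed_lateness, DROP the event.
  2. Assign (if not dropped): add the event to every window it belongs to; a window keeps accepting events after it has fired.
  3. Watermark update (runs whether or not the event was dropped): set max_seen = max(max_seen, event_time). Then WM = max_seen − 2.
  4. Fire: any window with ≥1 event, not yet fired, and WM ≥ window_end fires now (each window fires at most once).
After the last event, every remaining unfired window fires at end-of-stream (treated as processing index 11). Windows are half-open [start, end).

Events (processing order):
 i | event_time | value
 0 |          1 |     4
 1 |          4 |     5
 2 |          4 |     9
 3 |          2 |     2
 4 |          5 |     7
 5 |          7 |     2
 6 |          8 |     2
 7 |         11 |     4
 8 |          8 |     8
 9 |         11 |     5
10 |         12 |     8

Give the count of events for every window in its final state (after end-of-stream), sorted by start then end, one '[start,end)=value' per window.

i=0 t=1 v=4: → [0,2); WM=-1
i=1 t=4 v=5: → [4,6); WM=2; [0,2) fires=1
i=2 t=4 v=9: → [4,6); WM=2
i=3 t=2 v=2: → [2,4); WM=2
i=4 t=5 v=7: → [4,6); WM=3
i=5 t=7 v=2: → [6,8); WM=5; [2,4) fires=1
i=6 t=8 v=2: → [8,10); WM=6; [4,6) fires=3
i=7 t=11 v=4: → [10,12); WM=9; [6,8) fires=1
i=8 t=8 v=8: → [8,10); WM=9
i=9 t=11 v=5: → [10,12); WM=9
i=10 t=12 v=8: → [12,14); WM=10; [8,10) fires=2

[0,2)=1 [2,4)=1 [4,6)=3 [6,8)=1 [8,10)=2 [10,12)=2 [12,14)=1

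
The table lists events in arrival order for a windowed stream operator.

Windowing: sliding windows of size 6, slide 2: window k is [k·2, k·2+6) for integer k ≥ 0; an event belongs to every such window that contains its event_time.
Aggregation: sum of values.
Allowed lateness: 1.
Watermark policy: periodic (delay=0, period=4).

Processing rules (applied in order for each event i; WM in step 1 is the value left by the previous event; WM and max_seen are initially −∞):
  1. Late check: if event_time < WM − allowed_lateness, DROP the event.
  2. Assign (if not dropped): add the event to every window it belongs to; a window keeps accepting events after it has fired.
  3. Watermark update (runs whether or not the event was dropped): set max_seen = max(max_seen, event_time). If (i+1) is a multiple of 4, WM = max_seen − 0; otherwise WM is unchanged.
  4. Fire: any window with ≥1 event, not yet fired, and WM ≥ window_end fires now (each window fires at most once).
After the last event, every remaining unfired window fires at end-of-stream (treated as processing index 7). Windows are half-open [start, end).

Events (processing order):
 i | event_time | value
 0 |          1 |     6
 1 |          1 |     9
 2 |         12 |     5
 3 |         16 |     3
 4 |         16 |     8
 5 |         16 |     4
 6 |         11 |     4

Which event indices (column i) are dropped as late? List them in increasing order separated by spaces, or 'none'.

6

i=0 t=1 v=6: → [0,6); WM=−∞
i=1 t=1 v=9: → [0,6); WM=−∞
i=2 t=12 v=5: → [12,18),[10,16),[8,14); WM=−∞
i=3 t=16 v=3: → [16,22),[14,20),[12,18); WM=16; [0,6) fires=15 [8,14) fires=5 [10,16) fires=5
i=4 t=16 v=8: → [16,22),[14,20),[12,18); WM=16
i=5 t=16 v=4: → [16,22),[14,20),[12,18); WM=16
i=6 t=11 v=4: DROP (t<16-1); WM=16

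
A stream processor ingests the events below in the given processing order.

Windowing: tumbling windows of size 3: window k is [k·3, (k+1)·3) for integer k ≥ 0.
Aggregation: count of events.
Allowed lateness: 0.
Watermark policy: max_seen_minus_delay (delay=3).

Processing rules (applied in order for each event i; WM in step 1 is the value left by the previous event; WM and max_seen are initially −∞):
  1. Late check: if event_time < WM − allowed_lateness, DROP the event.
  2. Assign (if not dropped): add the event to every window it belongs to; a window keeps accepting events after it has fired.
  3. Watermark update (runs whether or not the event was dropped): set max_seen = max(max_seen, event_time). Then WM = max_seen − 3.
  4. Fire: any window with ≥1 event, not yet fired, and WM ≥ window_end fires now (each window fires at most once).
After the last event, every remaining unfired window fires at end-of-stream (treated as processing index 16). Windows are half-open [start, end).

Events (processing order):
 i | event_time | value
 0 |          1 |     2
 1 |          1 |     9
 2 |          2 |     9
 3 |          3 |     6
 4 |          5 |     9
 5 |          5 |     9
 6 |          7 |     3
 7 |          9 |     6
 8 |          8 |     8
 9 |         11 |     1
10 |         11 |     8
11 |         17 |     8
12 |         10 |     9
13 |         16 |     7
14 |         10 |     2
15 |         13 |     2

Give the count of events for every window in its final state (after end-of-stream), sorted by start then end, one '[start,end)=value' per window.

[0,3)=3 [3,6)=3 [6,9)=2 [9,12)=3 [15,18)=2

i=0 t=1 v=2: → [0,3); WM=-2
i=1 t=1 v=9: → [0,3); WM=-2
i=2 t=2 v=9: → [0,3); WM=-1
i=3 t=3 v=6: → [3,6); WM=0
i=4 t=5 v=9: → [3,6); WM=2
i=5 t=5 v=9: → [3,6); WM=2
i=6 t=7 v=3: → [6,9); WM=4; [0,3) fires=3
i=7 t=9 v=6: → [9,12); WM=6; [3,6) fires=3
i=8 t=8 v=8: → [6,9); WM=6
i=9 t=11 v=1: → [9,12); WM=8
i=10 t=11 v=8: → [9,12); WM=8
i=11 t=17 v=8: → [15,18); WM=14; [6,9) fires=2 [9,12) fires=3
i=12 t=10 v=9: DROP (t<14-0); WM=14
i=13 t=16 v=7: → [15,18); WM=14
i=14 t=10 v=2: DROP (t<14-0); WM=14
i=15 t=13 v=2: DROP (t<14-0); WM=14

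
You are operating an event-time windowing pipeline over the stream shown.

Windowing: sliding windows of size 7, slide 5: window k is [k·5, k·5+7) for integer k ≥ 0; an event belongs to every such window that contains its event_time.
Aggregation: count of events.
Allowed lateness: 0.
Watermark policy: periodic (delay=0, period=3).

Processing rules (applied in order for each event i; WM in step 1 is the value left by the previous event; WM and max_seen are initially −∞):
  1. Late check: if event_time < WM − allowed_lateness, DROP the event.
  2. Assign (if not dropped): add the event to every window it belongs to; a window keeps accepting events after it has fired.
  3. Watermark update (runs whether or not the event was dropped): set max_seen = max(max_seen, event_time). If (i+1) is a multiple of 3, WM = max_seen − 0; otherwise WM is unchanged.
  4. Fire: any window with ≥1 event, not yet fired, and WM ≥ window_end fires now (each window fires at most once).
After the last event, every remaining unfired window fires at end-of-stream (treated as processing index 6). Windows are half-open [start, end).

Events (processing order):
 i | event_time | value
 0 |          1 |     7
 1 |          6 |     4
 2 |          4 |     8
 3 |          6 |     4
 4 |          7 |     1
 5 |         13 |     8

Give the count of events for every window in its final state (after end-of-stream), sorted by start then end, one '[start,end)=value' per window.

i=0 t=1 v=7: → [0,7); WM=−∞
i=1 t=6 v=4: → [5,12),[0,7); WM=−∞
i=2 t=4 v=8: → [0,7); WM=6
i=3 t=6 v=4: → [5,12),[0,7); WM=6
i=4 t=7 v=1: → [5,12); WM=6
i=5 t=13 v=8: → [10,17); WM=13; [0,7) fires=4 [5,12) fires=3

[0,7)=4 [5,12)=3 [10,17)=1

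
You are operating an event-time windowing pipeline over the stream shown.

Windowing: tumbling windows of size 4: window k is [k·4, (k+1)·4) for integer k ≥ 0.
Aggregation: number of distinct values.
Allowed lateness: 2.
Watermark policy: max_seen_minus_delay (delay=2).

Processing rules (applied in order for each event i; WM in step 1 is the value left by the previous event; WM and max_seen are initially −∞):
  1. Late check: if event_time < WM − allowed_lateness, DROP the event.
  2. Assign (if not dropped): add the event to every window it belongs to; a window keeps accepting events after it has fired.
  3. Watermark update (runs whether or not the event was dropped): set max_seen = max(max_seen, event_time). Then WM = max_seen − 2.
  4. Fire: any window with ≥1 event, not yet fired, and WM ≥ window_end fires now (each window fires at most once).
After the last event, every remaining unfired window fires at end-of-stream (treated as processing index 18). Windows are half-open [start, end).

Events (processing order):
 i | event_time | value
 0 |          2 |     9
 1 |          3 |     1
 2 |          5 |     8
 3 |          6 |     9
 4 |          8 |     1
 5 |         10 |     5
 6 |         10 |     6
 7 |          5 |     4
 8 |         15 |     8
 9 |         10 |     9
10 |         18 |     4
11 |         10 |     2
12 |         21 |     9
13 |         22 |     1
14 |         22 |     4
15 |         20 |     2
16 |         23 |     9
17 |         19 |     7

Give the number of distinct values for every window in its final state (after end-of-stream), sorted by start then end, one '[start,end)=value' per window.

i=0 t=2 v=9: → [0,4); WM=0
i=1 t=3 v=1: → [0,4); WM=1
i=2 t=5 v=8: → [4,8); WM=3
i=3 t=6 v=9: → [4,8); WM=4; [0,4) fires=2
i=4 t=8 v=1: → [8,12); WM=6
i=5 t=10 v=5: → [8,12); WM=8; [4,8) fires=2
i=6 t=10 v=6: → [8,12); WM=8
i=7 t=5 v=4: DROP (t<8-2); WM=8
i=8 t=15 v=8: → [12,16); WM=13; [8,12) fires=3
i=9 t=10 v=9: DROP (t<13-2); WM=13
i=10 t=18 v=4: → [16,20); WM=16; [12,16) fires=1
i=11 t=10 v=2: DROP (t<16-2); WM=16
i=12 t=21 v=9: → [20,24); WM=19
i=13 t=22 v=1: → [20,24); WM=20; [16,20) fires=1
i=14 t=22 v=4: → [20,24); WM=20
i=15 t=20 v=2: → [20,24); WM=20
i=16 t=23 v=9: → [20,24); WM=21
i=17 t=19 v=7: → [16,20); WM=21

[0,4)=2 [4,8)=2 [8,12)=3 [12,16)=1 [16,20)=2 [20,24)=4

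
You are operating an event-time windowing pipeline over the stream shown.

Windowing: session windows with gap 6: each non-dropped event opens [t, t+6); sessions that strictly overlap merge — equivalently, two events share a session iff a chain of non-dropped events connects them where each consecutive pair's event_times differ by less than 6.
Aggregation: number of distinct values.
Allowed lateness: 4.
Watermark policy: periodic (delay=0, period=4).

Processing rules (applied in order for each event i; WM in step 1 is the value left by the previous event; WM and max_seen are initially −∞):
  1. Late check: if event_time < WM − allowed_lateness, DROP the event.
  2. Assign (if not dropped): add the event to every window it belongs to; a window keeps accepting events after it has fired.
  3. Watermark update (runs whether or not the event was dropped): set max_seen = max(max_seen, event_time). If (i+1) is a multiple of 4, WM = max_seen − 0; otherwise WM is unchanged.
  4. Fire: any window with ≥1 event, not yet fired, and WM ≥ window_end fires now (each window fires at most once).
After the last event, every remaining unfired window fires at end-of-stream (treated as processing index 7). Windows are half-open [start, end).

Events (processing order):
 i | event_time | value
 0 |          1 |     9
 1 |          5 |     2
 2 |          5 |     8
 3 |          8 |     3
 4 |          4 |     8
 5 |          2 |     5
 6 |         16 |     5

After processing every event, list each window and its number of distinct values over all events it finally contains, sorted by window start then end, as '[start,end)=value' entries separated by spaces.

[1,14)=4 [16,22)=1

i=0 t=1 v=9: → [1,7); WM=−∞
i=1 t=5 v=2: → [1,11); WM=−∞
i=2 t=5 v=8: → [1,11); WM=−∞
i=3 t=8 v=3: → [1,14); WM=8
i=4 t=4 v=8: → [1,14); WM=8
i=5 t=2 v=5: DROP (t<8-4); WM=8
i=6 t=16 v=5: → [16,22); WM=8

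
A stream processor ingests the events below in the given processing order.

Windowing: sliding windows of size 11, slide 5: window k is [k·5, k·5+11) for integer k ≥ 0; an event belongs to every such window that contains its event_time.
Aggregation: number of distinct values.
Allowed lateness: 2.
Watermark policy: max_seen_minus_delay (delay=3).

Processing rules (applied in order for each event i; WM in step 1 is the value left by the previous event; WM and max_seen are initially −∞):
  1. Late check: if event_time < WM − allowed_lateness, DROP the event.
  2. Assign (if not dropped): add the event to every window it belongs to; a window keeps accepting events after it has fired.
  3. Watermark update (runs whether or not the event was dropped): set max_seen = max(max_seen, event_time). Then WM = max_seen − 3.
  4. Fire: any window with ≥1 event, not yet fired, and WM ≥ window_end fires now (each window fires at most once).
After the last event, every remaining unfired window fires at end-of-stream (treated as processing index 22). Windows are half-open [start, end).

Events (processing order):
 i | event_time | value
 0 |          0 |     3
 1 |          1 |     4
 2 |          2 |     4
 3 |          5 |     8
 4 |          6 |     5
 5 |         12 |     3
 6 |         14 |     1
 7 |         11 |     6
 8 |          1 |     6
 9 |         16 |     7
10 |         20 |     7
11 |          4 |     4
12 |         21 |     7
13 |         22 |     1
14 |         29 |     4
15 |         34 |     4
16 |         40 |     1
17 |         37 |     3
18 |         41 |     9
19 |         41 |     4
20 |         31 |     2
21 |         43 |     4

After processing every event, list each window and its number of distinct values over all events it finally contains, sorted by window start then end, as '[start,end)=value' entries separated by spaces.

[0,11)=4 [5,16)=5 [10,21)=4 [15,26)=2 [20,31)=3 [25,36)=1 [30,41)=3 [35,46)=4 [40,51)=3

i=0 t=0 v=3: → [0,11); WM=-3
i=1 t=1 v=4: → [0,11); WM=-2
i=2 t=2 v=4: → [0,11); WM=-1
i=3 t=5 v=8: → [5,16),[0,11); WM=2
i=4 t=6 v=5: → [5,16),[0,11); WM=3
i=5 t=12 v=3: → [10,21),[5,16); WM=9
i=6 t=14 v=1: → [10,21),[5,16); WM=11; [0,11) fires=4
i=7 t=11 v=6: → [10,21),[5,16); WM=11
i=8 t=1 v=6: DROP (t<11-2); WM=11
i=9 t=16 v=7: → [15,26),[10,21); WM=13
i=10 t=20 v=7: → [20,31),[15,26),[10,21); WM=17; [5,16) fires=5
i=11 t=4 v=4: DROP (t<17-2); WM=17
i=12 t=21 v=7: → [20,31),[15,26); WM=18
i=13 t=22 v=1: → [20,31),[15,26); WM=19
i=14 t=29 v=4: → [25,36),[20,31); WM=26; [10,21) fires=4 [15,26) fires=2
i=15 t=34 v=4: → [30,41),[25,36); WM=31; [20,31) fires=3
i=16 t=40 v=1: → [40,51),[35,46),[30,41); WM=37; [25,36) fires=1
i=17 t=37 v=3: → [35,46),[30,41); WM=37
i=18 t=41 v=9: → [40,51),[35,46); WM=38
i=19 t=41 v=4: → [40,51),[35,46); WM=38
i=20 t=31 v=2: DROP (t<38-2); WM=38
i=21 t=43 v=4: → [40,51),[35,46); WM=40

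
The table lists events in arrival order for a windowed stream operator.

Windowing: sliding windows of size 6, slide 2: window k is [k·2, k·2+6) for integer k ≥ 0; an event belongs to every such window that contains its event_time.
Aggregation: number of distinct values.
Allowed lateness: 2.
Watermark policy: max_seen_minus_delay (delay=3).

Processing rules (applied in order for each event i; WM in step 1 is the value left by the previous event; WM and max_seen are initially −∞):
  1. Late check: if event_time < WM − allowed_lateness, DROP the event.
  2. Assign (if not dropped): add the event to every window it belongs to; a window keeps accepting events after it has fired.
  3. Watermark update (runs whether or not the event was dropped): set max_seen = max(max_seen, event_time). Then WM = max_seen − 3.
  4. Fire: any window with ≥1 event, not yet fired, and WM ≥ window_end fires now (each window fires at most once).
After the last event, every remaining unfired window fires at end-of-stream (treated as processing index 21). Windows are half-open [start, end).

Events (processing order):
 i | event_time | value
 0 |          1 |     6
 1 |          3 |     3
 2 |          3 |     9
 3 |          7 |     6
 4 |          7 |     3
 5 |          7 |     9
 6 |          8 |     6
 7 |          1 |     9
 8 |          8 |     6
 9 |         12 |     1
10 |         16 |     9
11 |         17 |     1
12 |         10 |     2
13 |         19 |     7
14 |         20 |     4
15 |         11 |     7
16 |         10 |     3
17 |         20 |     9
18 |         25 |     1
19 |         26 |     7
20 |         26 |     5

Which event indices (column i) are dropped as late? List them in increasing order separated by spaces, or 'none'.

i=0 t=1 v=6: → [0,6); WM=-2
i=1 t=3 v=3: → [2,8),[0,6); WM=0
i=2 t=3 v=9: → [2,8),[0,6); WM=0
i=3 t=7 v=6: → [6,12),[4,10),[2,8); WM=4
i=4 t=7 v=3: → [6,12),[4,10),[2,8); WM=4
i=5 t=7 v=9: → [6,12),[4,10),[2,8); WM=4
i=6 t=8 v=6: → [8,14),[6,12),[4,10); WM=5
i=7 t=1 v=9: DROP (t<5-2); WM=5
i=8 t=8 v=6: → [8,14),[6,12),[4,10); WM=5
i=9 t=12 v=1: → [12,18),[10,16),[8,14); WM=9; [0,6) fires=3 [2,8) fires=3
i=10 t=16 v=9: → [16,22),[14,20),[12,18); WM=13; [4,10) fires=3 [6,12) fires=3
i=11 t=17 v=1: → [16,22),[14,20),[12,18); WM=14; [8,14) fires=2
i=12 t=10 v=2: DROP (t<14-2); WM=14
i=13 t=19 v=7: → [18,24),[16,22),[14,20); WM=16; [10,16) fires=1
i=14 t=20 v=4: → [20,26),[18,24),[16,22); WM=17
i=15 t=11 v=7: DROP (t<17-2); WM=17
i=16 t=10 v=3: DROP (t<17-2); WM=17
i=17 t=20 v=9: → [20,26),[18,24),[16,22); WM=17
i=18 t=25 v=1: → [24,30),[22,28),[20,26); WM=22; [12,18) fires=2 [14,20) fires=3 [16,22) fires=4
i=19 t=26 v=7: → [26,32),[24,30),[22,28); WM=23
i=20 t=26 v=5: → [26,32),[24,30),[22,28); WM=23

7 12 15 16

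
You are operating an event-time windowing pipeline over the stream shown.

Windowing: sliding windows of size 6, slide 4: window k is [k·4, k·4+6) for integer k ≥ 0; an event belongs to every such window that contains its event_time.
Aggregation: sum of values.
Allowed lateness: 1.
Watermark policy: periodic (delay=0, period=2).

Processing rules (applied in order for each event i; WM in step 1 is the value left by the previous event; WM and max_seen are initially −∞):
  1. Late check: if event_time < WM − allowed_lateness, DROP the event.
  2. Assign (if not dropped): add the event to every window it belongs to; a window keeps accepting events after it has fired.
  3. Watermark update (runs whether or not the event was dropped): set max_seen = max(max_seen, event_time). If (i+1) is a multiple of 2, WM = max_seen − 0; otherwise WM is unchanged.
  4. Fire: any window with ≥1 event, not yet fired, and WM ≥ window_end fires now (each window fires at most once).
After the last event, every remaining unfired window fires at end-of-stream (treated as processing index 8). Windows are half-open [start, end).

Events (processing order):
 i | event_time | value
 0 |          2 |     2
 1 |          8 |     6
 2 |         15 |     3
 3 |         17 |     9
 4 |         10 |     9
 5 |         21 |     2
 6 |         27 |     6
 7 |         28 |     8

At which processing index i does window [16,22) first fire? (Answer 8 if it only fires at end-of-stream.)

i=0 t=2 v=2: → [0,6); WM=−∞
i=1 t=8 v=6: → [8,14),[4,10); WM=8; [0,6) fires=2
i=2 t=15 v=3: → [12,18); WM=8
i=3 t=17 v=9: → [16,22),[12,18); WM=17; [4,10) fires=6 [8,14) fires=6
i=4 t=10 v=9: DROP (t<17-1); WM=17
i=5 t=21 v=2: → [20,26),[16,22); WM=21; [12,18) fires=12
i=6 t=27 v=6: → [24,30); WM=21
i=7 t=28 v=8: → [28,34),[24,30); WM=28; [16,22) fires=11 [20,26) fires=2

7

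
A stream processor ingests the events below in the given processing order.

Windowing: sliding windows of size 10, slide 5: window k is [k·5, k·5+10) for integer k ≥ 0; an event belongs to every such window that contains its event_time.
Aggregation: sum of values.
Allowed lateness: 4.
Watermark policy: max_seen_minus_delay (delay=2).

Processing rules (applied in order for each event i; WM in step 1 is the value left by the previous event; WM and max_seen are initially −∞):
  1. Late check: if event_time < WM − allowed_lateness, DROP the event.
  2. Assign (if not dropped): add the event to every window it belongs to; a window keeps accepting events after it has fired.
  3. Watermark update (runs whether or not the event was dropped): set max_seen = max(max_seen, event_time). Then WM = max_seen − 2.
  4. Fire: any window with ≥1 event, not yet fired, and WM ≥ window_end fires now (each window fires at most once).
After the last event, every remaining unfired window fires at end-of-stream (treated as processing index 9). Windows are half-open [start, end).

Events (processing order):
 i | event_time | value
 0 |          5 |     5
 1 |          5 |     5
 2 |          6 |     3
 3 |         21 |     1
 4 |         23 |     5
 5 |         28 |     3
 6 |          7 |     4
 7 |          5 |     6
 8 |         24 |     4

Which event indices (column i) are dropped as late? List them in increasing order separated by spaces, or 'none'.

6 7

i=0 t=5 v=5: → [5,15),[0,10); WM=3
i=1 t=5 v=5: → [5,15),[0,10); WM=3
i=2 t=6 v=3: → [5,15),[0,10); WM=4
i=3 t=21 v=1: → [20,30),[15,25); WM=19; [0,10) fires=13 [5,15) fires=13
i=4 t=23 v=5: → [20,30),[15,25); WM=21
i=5 t=28 v=3: → [25,35),[20,30); WM=26; [15,25) fires=6
i=6 t=7 v=4: DROP (t<26-4); WM=26
i=7 t=5 v=6: DROP (t<26-4); WM=26
i=8 t=24 v=4: → [20,30),[15,25); WM=26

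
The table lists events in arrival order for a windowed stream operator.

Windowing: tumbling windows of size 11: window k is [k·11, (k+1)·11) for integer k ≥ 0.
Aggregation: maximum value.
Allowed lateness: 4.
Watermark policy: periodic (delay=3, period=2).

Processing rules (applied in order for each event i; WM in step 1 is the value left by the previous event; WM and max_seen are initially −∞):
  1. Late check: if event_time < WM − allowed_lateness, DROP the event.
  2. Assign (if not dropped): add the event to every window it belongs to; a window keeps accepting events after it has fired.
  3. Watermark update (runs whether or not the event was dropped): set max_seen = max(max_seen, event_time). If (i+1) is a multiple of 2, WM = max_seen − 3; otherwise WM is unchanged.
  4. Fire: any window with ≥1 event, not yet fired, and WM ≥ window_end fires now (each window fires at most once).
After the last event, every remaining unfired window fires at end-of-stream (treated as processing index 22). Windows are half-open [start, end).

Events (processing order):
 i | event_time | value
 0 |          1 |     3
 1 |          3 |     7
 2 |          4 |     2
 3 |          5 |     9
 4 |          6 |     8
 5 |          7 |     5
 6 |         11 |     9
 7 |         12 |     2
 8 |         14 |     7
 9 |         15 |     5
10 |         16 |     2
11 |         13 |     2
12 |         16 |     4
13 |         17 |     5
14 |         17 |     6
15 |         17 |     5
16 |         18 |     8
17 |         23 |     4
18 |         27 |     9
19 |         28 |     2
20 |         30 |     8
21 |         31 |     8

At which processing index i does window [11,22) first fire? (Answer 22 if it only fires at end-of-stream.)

i=0 t=1 v=3: → [0,11); WM=−∞
i=1 t=3 v=7: → [0,11); WM=0
i=2 t=4 v=2: → [0,11); WM=0
i=3 t=5 v=9: → [0,11); WM=2
i=4 t=6 v=8: → [0,11); WM=2
i=5 t=7 v=5: → [0,11); WM=4
i=6 t=11 v=9: → [11,22); WM=4
i=7 t=12 v=2: → [11,22); WM=9
i=8 t=14 v=7: → [11,22); WM=9
i=9 t=15 v=5: → [11,22); WM=12; [0,11) fires=9
i=10 t=16 v=2: → [11,22); WM=12
i=11 t=13 v=2: → [11,22); WM=13
i=12 t=16 v=4: → [11,22); WM=13
i=13 t=17 v=5: → [11,22); WM=14
i=14 t=17 v=6: → [11,22); WM=14
i=15 t=17 v=5: → [11,22); WM=14
i=16 t=18 v=8: → [11,22); WM=14
i=17 t=23 v=4: → [22,33); WM=20
i=18 t=27 v=9: → [22,33); WM=20
i=19 t=28 v=2: → [22,33); WM=25; [11,22) fires=9
i=20 t=30 v=8: → [22,33); WM=25
i=21 t=31 v=8: → [22,33); WM=28

19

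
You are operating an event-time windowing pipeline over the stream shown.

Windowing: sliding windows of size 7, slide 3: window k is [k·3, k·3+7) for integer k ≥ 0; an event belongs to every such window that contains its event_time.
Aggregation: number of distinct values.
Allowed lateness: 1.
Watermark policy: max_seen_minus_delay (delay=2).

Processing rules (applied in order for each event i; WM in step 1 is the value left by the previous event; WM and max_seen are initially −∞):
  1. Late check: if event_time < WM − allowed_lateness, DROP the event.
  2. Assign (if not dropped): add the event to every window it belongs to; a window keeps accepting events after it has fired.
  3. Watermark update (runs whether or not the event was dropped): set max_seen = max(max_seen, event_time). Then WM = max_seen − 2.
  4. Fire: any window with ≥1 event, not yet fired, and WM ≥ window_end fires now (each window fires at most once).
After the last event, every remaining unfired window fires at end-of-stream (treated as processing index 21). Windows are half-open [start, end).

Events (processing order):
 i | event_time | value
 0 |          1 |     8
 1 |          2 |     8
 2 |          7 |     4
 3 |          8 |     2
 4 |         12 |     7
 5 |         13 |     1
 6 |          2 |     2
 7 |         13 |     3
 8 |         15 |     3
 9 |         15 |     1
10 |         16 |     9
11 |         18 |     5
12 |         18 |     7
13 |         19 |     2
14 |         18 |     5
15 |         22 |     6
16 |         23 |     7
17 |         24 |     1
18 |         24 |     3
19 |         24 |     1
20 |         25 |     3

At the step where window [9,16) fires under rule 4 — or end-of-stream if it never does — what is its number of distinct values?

3

i=0 t=1 v=8: → [0,7); WM=-1
i=1 t=2 v=8: → [0,7); WM=0
i=2 t=7 v=4: → [6,13),[3,10); WM=5
i=3 t=8 v=2: → [6,13),[3,10); WM=6
i=4 t=12 v=7: → [12,19),[9,16),[6,13); WM=10; [0,7) fires=1 [3,10) fires=2
i=5 t=13 v=1: → [12,19),[9,16); WM=11
i=6 t=2 v=2: DROP (t<11-1); WM=11
i=7 t=13 v=3: → [12,19),[9,16); WM=11
i=8 t=15 v=3: → [15,22),[12,19),[9,16); WM=13; [6,13) fires=3
i=9 t=15 v=1: → [15,22),[12,19),[9,16); WM=13
i=10 t=16 v=9: → [15,22),[12,19); WM=14
i=11 t=18 v=5: → [18,25),[15,22),[12,19); WM=16; [9,16) fires=3
i=12 t=18 v=7: → [18,25),[15,22),[12,19); WM=16
i=13 t=19 v=2: → [18,25),[15,22); WM=17
i=14 t=18 v=5: → [18,25),[15,22),[12,19); WM=17
i=15 t=22 v=6: → [21,28),[18,25); WM=20; [12,19) fires=5
i=16 t=23 v=7: → [21,28),[18,25); WM=21
i=17 t=24 v=1: → [24,31),[21,28),[18,25); WM=22; [15,22) fires=6
i=18 t=24 v=3: → [24,31),[21,28),[18,25); WM=22
i=19 t=24 v=1: → [24,31),[21,28),[18,25); WM=22
i=20 t=25 v=3: → [24,31),[21,28); WM=23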